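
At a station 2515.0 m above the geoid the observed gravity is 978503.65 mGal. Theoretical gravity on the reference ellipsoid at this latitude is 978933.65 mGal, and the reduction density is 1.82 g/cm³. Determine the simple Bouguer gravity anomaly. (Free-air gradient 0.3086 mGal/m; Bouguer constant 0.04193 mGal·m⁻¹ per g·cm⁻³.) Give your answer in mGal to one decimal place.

Free-air correction = 0.3086 × 2515.0 = 776.13 mGal
Free-air anomaly = 978503.65 − 978933.65 + (776.13) = 346.13 mGal
Bouguer slab correction = 0.04193 × 1.82 × 2515.0 = 191.93 mGal
Simple Bouguer anomaly = 346.13 − (191.93) = 154.20 mGal

154.2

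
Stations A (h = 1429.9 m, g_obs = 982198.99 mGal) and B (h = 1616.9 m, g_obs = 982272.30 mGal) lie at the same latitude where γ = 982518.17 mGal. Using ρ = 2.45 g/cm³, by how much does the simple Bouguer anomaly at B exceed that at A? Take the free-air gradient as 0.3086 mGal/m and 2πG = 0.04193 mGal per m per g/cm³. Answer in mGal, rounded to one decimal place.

Δg_SB(A) = 982198.99 − 982518.17 + 0.3086×1429.9 − 0.04193×2.45×1429.9 = -24.80 mGal
Δg_SB(B) = 982272.30 − 982518.17 + 0.3086×1616.9 − 0.04193×2.45×1616.9 = 87.00 mGal
Difference = 87.00 − (-24.80) = 111.80 mGal

111.8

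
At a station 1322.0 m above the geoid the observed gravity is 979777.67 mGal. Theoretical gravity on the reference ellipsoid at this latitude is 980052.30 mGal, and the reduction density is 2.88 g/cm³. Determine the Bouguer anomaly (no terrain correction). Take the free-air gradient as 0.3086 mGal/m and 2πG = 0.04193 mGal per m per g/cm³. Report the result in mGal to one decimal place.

-26.3

Free-air correction = 0.3086 × 1322.0 = 407.97 mGal
Free-air anomaly = 979777.67 − 980052.30 + (407.97) = 133.34 mGal
Bouguer slab correction = 0.04193 × 2.88 × 1322.0 = 159.64 mGal
Simple Bouguer anomaly = 133.34 − (159.64) = -26.30 mGal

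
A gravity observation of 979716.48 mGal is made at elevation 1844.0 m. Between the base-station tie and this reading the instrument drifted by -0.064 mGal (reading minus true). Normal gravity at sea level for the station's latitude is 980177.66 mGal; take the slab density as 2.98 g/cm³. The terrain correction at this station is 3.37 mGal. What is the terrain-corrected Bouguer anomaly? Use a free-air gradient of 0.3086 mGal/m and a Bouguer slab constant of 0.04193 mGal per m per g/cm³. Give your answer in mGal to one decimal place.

-119.1

Drift-corrected reading = 979716.48 − (-0.064) = 979716.544 mGal
Free-air correction = 0.3086 × 1844.0 = 569.06 mGal
Free-air anomaly = 979716.544 − 980177.66 + (569.06) = 107.944 mGal
Bouguer slab correction = 0.04193 × 2.98 × 1844.0 = 230.41 mGal
Simple Bouguer anomaly = 107.944 − (230.41) = -122.466 mGal
Complete Bouguer anomaly = -122.466 + 3.37 = -119.096 mGal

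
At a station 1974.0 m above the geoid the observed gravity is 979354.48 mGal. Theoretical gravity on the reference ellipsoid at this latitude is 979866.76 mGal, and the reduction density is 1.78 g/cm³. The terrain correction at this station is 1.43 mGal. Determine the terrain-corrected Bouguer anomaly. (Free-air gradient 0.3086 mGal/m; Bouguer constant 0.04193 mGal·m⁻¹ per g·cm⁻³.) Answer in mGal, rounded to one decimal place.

Free-air correction = 0.3086 × 1974.0 = 609.18 mGal
Free-air anomaly = 979354.48 − 979866.76 + (609.18) = 96.90 mGal
Bouguer slab correction = 0.04193 × 1.78 × 1974.0 = 147.33 mGal
Simple Bouguer anomaly = 96.90 − (147.33) = -50.43 mGal
Complete Bouguer anomaly = -50.43 + 1.43 = -49.00 mGal

-49.0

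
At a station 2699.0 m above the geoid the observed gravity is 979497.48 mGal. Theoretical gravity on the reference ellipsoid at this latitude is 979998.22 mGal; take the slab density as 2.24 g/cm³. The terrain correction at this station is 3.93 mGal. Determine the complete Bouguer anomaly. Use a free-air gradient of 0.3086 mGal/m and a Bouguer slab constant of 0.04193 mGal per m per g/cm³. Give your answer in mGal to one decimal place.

Free-air correction = 0.3086 × 2699.0 = 832.91 mGal
Free-air anomaly = 979497.48 − 979998.22 + (832.91) = 332.17 mGal
Bouguer slab correction = 0.04193 × 2.24 × 2699.0 = 253.50 mGal
Simple Bouguer anomaly = 332.17 − (253.50) = 78.67 mGal
Complete Bouguer anomaly = 78.67 + 3.93 = 82.60 mGal

82.6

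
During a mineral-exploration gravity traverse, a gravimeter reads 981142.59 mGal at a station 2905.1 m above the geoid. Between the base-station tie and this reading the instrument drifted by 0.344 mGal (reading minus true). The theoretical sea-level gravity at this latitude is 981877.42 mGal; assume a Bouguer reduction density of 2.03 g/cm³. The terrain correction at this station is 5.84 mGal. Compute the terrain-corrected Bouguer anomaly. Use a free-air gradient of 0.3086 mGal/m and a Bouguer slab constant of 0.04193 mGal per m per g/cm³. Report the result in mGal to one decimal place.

Drift-corrected reading = 981142.59 − (0.344) = 981142.246 mGal
Free-air correction = 0.3086 × 2905.1 = 896.51 mGal
Free-air anomaly = 981142.246 − 981877.42 + (896.51) = 161.336 mGal
Bouguer slab correction = 0.04193 × 2.03 × 2905.1 = 247.28 mGal
Simple Bouguer anomaly = 161.336 − (247.28) = -85.944 mGal
Complete Bouguer anomaly = -85.944 + 5.84 = -80.104 mGal

-80.1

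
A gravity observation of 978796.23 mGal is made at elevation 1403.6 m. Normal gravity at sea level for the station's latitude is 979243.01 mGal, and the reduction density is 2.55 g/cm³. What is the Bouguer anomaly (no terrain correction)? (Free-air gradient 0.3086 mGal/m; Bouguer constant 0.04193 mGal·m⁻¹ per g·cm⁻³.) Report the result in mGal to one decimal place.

-163.7

Free-air correction = 0.3086 × 1403.6 = 433.15 mGal
Free-air anomaly = 978796.23 − 979243.01 + (433.15) = -13.63 mGal
Bouguer slab correction = 0.04193 × 2.55 × 1403.6 = 150.08 mGal
Simple Bouguer anomaly = -13.63 − (150.08) = -163.71 mGal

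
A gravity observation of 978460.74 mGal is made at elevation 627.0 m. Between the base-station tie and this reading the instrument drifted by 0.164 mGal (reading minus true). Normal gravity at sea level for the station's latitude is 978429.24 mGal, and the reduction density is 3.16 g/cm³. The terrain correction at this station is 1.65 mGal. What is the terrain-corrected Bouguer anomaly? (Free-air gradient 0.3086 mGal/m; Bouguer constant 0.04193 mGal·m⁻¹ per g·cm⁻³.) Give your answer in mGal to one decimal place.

Drift-corrected reading = 978460.74 − (0.164) = 978460.576 mGal
Free-air correction = 0.3086 × 627.0 = 193.49 mGal
Free-air anomaly = 978460.576 − 978429.24 + (193.49) = 224.826 mGal
Bouguer slab correction = 0.04193 × 3.16 × 627.0 = 83.08 mGal
Simple Bouguer anomaly = 224.826 − (83.08) = 141.746 mGal
Complete Bouguer anomaly = 141.746 + 1.65 = 143.396 mGal

143.4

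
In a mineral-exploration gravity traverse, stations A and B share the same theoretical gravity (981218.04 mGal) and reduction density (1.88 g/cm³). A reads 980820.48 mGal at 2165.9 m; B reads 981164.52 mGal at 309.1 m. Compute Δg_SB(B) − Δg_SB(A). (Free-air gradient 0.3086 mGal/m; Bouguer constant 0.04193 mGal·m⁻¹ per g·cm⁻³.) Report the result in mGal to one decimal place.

Δg_SB(A) = 980820.48 − 981218.04 + 0.3086×2165.9 − 0.04193×1.88×2165.9 = 100.10 mGal
Δg_SB(B) = 981164.52 − 981218.04 + 0.3086×309.1 − 0.04193×1.88×309.1 = 17.50 mGal
Difference = 17.50 − (100.10) = -82.60 mGal

-82.6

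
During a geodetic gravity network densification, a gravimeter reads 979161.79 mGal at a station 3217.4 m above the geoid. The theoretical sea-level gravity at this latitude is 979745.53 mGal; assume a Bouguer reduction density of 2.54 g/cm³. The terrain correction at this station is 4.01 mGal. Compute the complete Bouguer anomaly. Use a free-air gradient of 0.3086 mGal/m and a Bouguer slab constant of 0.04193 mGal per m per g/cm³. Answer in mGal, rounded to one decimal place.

Free-air correction = 0.3086 × 3217.4 = 992.89 mGal
Free-air anomaly = 979161.79 − 979745.53 + (992.89) = 409.15 mGal
Bouguer slab correction = 0.04193 × 2.54 × 3217.4 = 342.66 mGal
Simple Bouguer anomaly = 409.15 − (342.66) = 66.49 mGal
Complete Bouguer anomaly = 66.49 + 4.01 = 70.50 mGal

70.5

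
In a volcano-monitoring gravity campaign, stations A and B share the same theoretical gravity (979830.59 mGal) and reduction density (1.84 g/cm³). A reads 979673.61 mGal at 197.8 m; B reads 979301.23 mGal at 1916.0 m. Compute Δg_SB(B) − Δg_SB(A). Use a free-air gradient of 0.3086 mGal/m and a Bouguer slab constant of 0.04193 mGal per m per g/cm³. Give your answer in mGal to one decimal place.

25.3

Δg_SB(A) = 979673.61 − 979830.59 + 0.3086×197.8 − 0.04193×1.84×197.8 = -111.20 mGal
Δg_SB(B) = 979301.23 − 979830.59 + 0.3086×1916.0 − 0.04193×1.84×1916.0 = -85.90 mGal
Difference = -85.90 − (-111.20) = 25.30 mGal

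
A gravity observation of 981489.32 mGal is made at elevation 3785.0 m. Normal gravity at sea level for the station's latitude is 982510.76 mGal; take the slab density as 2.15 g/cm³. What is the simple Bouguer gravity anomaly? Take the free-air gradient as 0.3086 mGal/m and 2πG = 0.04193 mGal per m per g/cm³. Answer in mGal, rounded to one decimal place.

Free-air correction = 0.3086 × 3785.0 = 1168.05 mGal
Free-air anomaly = 981489.32 − 982510.76 + (1168.05) = 146.61 mGal
Bouguer slab correction = 0.04193 × 2.15 × 3785.0 = 341.22 mGal
Simple Bouguer anomaly = 146.61 − (341.22) = -194.61 mGal

-194.6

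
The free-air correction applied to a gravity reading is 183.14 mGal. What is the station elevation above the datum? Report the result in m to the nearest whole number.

h = 183.14 / 0.3086 = 593.45 m

593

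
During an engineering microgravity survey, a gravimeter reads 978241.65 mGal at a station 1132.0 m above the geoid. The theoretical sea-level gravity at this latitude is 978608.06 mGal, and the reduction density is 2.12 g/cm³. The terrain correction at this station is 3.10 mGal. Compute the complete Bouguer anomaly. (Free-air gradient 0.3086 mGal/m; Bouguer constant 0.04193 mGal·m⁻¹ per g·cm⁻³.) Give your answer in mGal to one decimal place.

-114.6

Free-air correction = 0.3086 × 1132.0 = 349.34 mGal
Free-air anomaly = 978241.65 − 978608.06 + (349.34) = -17.07 mGal
Bouguer slab correction = 0.04193 × 2.12 × 1132.0 = 100.63 mGal
Simple Bouguer anomaly = -17.07 − (100.63) = -117.70 mGal
Complete Bouguer anomaly = -117.70 + 3.10 = -114.60 mGal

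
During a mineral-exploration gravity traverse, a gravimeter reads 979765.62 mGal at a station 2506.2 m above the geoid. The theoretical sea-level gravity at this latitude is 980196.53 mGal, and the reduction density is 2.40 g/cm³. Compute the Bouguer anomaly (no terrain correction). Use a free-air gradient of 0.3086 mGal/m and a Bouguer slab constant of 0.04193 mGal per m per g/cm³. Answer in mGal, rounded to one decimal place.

Free-air correction = 0.3086 × 2506.2 = 773.41 mGal
Free-air anomaly = 979765.62 − 980196.53 + (773.41) = 342.50 mGal
Bouguer slab correction = 0.04193 × 2.40 × 2506.2 = 252.20 mGal
Simple Bouguer anomaly = 342.50 − (252.20) = 90.30 mGal

90.3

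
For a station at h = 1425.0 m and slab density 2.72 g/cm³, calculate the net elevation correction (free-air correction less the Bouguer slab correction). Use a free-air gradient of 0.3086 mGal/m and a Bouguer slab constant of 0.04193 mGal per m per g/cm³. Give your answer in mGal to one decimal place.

Combined gradient = 0.3086 − 0.04193 × 2.72 = 0.1945504 mGal/m
Combined elevation correction = 0.1945504 × 1425.0 = 277.2 mGal

277.2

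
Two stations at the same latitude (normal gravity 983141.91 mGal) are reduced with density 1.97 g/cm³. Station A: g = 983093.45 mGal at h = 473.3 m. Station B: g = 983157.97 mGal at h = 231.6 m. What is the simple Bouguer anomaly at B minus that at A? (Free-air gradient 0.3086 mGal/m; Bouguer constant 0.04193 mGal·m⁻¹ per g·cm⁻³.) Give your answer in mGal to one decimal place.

9.9

Δg_SB(A) = 983093.45 − 983141.91 + 0.3086×473.3 − 0.04193×1.97×473.3 = 58.50 mGal
Δg_SB(B) = 983157.97 − 983141.91 + 0.3086×231.6 − 0.04193×1.97×231.6 = 68.40 mGal
Difference = 68.40 − (58.50) = 9.90 mGal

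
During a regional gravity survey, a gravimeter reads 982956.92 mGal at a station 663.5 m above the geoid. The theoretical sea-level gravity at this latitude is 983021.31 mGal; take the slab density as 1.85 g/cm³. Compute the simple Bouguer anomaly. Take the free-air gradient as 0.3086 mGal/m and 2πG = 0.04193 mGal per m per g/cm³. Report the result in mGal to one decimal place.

Free-air correction = 0.3086 × 663.5 = 204.76 mGal
Free-air anomaly = 982956.92 − 983021.31 + (204.76) = 140.37 mGal
Bouguer slab correction = 0.04193 × 1.85 × 663.5 = 51.47 mGal
Simple Bouguer anomaly = 140.37 − (51.47) = 88.90 mGal

88.9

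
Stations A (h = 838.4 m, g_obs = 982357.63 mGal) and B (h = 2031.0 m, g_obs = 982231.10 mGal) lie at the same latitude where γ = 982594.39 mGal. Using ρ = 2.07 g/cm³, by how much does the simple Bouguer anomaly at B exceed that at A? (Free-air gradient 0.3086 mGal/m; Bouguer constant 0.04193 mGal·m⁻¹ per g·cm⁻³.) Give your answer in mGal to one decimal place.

138.0

Δg_SB(A) = 982357.63 − 982594.39 + 0.3086×838.4 − 0.04193×2.07×838.4 = -50.80 mGal
Δg_SB(B) = 982231.10 − 982594.39 + 0.3086×2031.0 − 0.04193×2.07×2031.0 = 87.20 mGal
Difference = 87.20 − (-50.80) = 138.00 mGal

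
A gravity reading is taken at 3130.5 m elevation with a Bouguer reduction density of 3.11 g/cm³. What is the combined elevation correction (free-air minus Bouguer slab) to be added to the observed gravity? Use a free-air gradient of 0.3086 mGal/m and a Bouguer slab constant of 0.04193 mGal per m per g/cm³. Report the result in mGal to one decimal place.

557.8

Combined gradient = 0.3086 − 0.04193 × 3.11 = 0.1781977 mGal/m
Combined elevation correction = 0.1781977 × 3130.5 = 557.8 mGal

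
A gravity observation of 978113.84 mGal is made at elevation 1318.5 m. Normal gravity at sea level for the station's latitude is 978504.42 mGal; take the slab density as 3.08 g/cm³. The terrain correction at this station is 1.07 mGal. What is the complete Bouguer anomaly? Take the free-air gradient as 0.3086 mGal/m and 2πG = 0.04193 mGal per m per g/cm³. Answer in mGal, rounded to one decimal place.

Free-air correction = 0.3086 × 1318.5 = 406.89 mGal
Free-air anomaly = 978113.84 − 978504.42 + (406.89) = 16.31 mGal
Bouguer slab correction = 0.04193 × 3.08 × 1318.5 = 170.28 mGal
Simple Bouguer anomaly = 16.31 − (170.28) = -153.97 mGal
Complete Bouguer anomaly = -153.97 + 1.07 = -152.90 mGal

-152.9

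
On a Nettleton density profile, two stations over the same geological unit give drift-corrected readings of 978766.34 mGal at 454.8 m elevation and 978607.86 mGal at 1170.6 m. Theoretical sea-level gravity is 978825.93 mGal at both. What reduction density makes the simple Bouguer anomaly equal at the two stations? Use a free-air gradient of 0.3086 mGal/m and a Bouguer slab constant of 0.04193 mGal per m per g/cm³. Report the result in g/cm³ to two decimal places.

2.08

Δg_obs = 978607.86 − 978766.34 = -158.48 mGal over Δh = 1170.6 − 454.8 = 715.8 m
Equal Bouguer anomalies ⇒ Δg_obs + (0.3086 − 0.04193ρ)·Δh = 0
0.3086 − 0.04193ρ = −Δg_obs/Δh = 0.22140
ρ = (0.3086 − 0.22140) / 0.04193 = 2.08 g/cm³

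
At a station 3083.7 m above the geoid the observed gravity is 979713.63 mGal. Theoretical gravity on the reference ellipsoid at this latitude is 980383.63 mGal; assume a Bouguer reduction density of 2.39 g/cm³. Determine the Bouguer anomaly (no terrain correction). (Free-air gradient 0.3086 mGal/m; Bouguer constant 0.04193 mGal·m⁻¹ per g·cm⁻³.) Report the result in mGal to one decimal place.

Free-air correction = 0.3086 × 3083.7 = 951.63 mGal
Free-air anomaly = 979713.63 − 980383.63 + (951.63) = 281.63 mGal
Bouguer slab correction = 0.04193 × 2.39 × 3083.7 = 309.03 mGal
Simple Bouguer anomaly = 281.63 − (309.03) = -27.40 mGal

-27.4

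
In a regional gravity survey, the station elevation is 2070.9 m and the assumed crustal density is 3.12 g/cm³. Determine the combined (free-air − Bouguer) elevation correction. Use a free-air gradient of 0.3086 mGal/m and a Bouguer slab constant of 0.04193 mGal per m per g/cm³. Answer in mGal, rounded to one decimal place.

368.2

Combined gradient = 0.3086 − 0.04193 × 3.12 = 0.1777784 mGal/m
Combined elevation correction = 0.1777784 × 2070.9 = 368.2 mGal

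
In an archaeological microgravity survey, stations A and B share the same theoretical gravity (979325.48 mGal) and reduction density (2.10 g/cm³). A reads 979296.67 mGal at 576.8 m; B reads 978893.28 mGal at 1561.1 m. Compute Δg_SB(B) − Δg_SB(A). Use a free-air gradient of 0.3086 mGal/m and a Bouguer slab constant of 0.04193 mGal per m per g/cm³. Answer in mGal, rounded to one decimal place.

-186.3

Δg_SB(A) = 979296.67 − 979325.48 + 0.3086×576.8 − 0.04193×2.10×576.8 = 98.40 mGal
Δg_SB(B) = 978893.28 − 979325.48 + 0.3086×1561.1 − 0.04193×2.10×1561.1 = -87.90 mGal
Difference = -87.90 − (98.40) = -186.30 mGal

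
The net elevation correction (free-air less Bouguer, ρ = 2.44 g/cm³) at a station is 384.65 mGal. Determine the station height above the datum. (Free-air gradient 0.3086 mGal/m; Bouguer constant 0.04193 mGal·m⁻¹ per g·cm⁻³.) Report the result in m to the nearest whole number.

1865

Combined gradient = 0.3086 − 0.04193 × 2.44 = 0.2062908 mGal/m
h = 384.65 / 0.2062908 = 1864.60 m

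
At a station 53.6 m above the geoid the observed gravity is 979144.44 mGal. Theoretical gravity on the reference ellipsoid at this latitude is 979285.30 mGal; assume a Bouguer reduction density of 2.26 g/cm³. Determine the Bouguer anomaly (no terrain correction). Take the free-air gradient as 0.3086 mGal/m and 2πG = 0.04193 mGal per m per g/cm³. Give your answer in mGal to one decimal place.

Free-air correction = 0.3086 × 53.6 = 16.54 mGal
Free-air anomaly = 979144.44 − 979285.30 + (16.54) = -124.32 mGal
Bouguer slab correction = 0.04193 × 2.26 × 53.6 = 5.08 mGal
Simple Bouguer anomaly = -124.32 − (5.08) = -129.40 mGal

-129.4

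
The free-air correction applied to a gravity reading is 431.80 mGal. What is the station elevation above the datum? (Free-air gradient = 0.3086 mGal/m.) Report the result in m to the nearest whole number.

h = 431.80 / 0.3086 = 1399.22 m

1399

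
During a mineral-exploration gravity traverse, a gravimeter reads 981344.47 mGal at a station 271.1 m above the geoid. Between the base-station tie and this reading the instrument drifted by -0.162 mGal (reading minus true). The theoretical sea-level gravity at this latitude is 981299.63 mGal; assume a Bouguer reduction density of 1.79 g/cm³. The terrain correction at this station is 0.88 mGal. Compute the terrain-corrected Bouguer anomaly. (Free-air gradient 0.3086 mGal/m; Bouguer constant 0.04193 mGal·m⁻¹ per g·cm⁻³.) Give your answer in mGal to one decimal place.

109.2

Drift-corrected reading = 981344.47 − (-0.162) = 981344.632 mGal
Free-air correction = 0.3086 × 271.1 = 83.66 mGal
Free-air anomaly = 981344.632 − 981299.63 + (83.66) = 128.662 mGal
Bouguer slab correction = 0.04193 × 1.79 × 271.1 = 20.35 mGal
Simple Bouguer anomaly = 128.662 − (20.35) = 108.312 mGal
Complete Bouguer anomaly = 108.312 + 0.88 = 109.192 mGal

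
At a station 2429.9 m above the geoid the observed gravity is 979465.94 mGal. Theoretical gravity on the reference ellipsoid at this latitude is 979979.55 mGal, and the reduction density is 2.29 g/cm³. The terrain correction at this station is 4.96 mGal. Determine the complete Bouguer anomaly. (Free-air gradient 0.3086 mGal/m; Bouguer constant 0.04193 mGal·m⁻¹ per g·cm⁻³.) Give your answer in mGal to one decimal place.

Free-air correction = 0.3086 × 2429.9 = 749.87 mGal
Free-air anomaly = 979465.94 − 979979.55 + (749.87) = 236.26 mGal
Bouguer slab correction = 0.04193 × 2.29 × 2429.9 = 233.32 mGal
Simple Bouguer anomaly = 236.26 − (233.32) = 2.94 mGal
Complete Bouguer anomaly = 2.94 + 4.96 = 7.90 mGal

7.9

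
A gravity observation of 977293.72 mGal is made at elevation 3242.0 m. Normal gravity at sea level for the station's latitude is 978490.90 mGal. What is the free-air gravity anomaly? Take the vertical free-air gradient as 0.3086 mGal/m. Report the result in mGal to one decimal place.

-196.7

Free-air correction = 0.3086 × 3242.0 = 1000.48 mGal
Free-air anomaly = 977293.72 − 978490.90 + (1000.48) = -196.70 mGal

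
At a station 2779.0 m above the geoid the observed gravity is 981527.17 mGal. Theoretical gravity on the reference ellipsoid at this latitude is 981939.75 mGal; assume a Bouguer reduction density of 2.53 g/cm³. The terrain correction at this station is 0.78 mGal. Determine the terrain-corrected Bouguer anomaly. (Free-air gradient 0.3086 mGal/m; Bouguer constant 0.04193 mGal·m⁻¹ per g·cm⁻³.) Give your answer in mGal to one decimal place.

151.0

Free-air correction = 0.3086 × 2779.0 = 857.60 mGal
Free-air anomaly = 981527.17 − 981939.75 + (857.60) = 445.02 mGal
Bouguer slab correction = 0.04193 × 2.53 × 2779.0 = 294.80 mGal
Simple Bouguer anomaly = 445.02 − (294.80) = 150.22 mGal
Complete Bouguer anomaly = 150.22 + 0.78 = 151.00 mGal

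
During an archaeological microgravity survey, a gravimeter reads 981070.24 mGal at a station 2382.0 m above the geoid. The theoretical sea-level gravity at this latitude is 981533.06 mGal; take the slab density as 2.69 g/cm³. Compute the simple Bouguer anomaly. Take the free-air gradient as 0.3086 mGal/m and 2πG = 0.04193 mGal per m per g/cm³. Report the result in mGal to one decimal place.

3.6

Free-air correction = 0.3086 × 2382.0 = 735.09 mGal
Free-air anomaly = 981070.24 − 981533.06 + (735.09) = 272.27 mGal
Bouguer slab correction = 0.04193 × 2.69 × 2382.0 = 268.67 mGal
Simple Bouguer anomaly = 272.27 − (268.67) = 3.60 mGal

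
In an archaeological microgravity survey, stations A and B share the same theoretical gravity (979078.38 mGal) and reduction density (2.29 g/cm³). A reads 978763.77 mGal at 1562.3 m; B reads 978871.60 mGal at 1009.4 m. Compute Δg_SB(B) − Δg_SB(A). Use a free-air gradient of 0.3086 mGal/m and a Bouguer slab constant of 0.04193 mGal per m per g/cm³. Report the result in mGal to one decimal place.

Δg_SB(A) = 978763.77 − 979078.38 + 0.3086×1562.3 − 0.04193×2.29×1562.3 = 17.50 mGal
Δg_SB(B) = 978871.60 − 979078.38 + 0.3086×1009.4 − 0.04193×2.29×1009.4 = 7.80 mGal
Difference = 7.80 − (17.50) = -9.70 mGal

-9.7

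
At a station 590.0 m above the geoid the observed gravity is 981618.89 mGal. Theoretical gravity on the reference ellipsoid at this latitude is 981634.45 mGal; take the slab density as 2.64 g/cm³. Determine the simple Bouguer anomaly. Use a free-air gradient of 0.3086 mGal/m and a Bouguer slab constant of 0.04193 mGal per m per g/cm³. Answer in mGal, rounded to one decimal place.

Free-air correction = 0.3086 × 590.0 = 182.07 mGal
Free-air anomaly = 981618.89 − 981634.45 + (182.07) = 166.51 mGal
Bouguer slab correction = 0.04193 × 2.64 × 590.0 = 65.31 mGal
Simple Bouguer anomaly = 166.51 − (65.31) = 101.20 mGal

101.2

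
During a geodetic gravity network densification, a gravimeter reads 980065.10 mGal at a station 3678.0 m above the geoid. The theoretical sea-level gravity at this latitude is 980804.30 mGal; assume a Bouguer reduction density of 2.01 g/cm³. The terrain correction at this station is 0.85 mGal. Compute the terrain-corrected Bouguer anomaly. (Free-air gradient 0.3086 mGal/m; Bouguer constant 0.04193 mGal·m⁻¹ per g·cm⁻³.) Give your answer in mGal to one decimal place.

86.7

Free-air correction = 0.3086 × 3678.0 = 1135.03 mGal
Free-air anomaly = 980065.10 − 980804.30 + (1135.03) = 395.83 mGal
Bouguer slab correction = 0.04193 × 2.01 × 3678.0 = 309.98 mGal
Simple Bouguer anomaly = 395.83 − (309.98) = 85.85 mGal
Complete Bouguer anomaly = 85.85 + 0.85 = 86.70 mGal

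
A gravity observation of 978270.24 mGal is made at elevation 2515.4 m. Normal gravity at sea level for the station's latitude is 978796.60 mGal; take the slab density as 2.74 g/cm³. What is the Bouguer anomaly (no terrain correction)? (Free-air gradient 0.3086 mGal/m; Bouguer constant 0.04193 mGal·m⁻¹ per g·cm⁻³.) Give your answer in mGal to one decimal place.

-39.1

Free-air correction = 0.3086 × 2515.4 = 776.25 mGal
Free-air anomaly = 978270.24 − 978796.60 + (776.25) = 249.89 mGal
Bouguer slab correction = 0.04193 × 2.74 × 2515.4 = 288.99 mGal
Simple Bouguer anomaly = 249.89 − (288.99) = -39.10 mGal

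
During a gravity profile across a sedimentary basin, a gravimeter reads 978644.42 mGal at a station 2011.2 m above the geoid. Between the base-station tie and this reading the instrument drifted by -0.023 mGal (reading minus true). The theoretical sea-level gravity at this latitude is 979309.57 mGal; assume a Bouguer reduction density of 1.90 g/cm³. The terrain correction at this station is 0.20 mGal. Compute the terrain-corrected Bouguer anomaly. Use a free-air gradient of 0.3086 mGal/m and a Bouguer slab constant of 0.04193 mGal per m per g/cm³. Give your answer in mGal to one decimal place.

Drift-corrected reading = 978644.42 − (-0.023) = 978644.443 mGal
Free-air correction = 0.3086 × 2011.2 = 620.66 mGal
Free-air anomaly = 978644.443 − 979309.57 + (620.66) = -44.467 mGal
Bouguer slab correction = 0.04193 × 1.90 × 2011.2 = 160.23 mGal
Simple Bouguer anomaly = -44.467 − (160.23) = -204.697 mGal
Complete Bouguer anomaly = -204.697 + 0.20 = -204.497 mGal

-204.5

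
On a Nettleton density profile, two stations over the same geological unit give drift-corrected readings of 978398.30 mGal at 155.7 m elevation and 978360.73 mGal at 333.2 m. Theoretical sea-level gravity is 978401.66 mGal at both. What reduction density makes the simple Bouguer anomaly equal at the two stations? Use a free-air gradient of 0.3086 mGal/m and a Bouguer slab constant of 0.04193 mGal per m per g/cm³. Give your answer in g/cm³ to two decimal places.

Δg_obs = 978360.73 − 978398.30 = -37.57 mGal over Δh = 333.2 − 155.7 = 177.5 m
Equal Bouguer anomalies ⇒ Δg_obs + (0.3086 − 0.04193ρ)·Δh = 0
0.3086 − 0.04193ρ = −Δg_obs/Δh = 0.21166
ρ = (0.3086 − 0.21166) / 0.04193 = 2.31 g/cm³

2.31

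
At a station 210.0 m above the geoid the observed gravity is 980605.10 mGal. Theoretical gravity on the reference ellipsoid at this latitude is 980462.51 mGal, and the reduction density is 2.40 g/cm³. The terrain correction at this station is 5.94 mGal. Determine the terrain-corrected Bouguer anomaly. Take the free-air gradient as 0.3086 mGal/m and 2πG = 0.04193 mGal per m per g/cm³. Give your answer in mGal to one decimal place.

Free-air correction = 0.3086 × 210.0 = 64.81 mGal
Free-air anomaly = 980605.10 − 980462.51 + (64.81) = 207.40 mGal
Bouguer slab correction = 0.04193 × 2.40 × 210.0 = 21.13 mGal
Simple Bouguer anomaly = 207.40 − (21.13) = 186.27 mGal
Complete Bouguer anomaly = 186.27 + 5.94 = 192.21 mGal

192.2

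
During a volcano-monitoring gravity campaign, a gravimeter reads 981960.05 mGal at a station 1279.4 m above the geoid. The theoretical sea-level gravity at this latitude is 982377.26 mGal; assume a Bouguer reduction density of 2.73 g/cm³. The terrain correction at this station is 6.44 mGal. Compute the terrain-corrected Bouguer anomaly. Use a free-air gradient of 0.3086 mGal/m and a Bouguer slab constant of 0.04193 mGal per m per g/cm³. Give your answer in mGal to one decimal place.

Free-air correction = 0.3086 × 1279.4 = 394.82 mGal
Free-air anomaly = 981960.05 − 982377.26 + (394.82) = -22.39 mGal
Bouguer slab correction = 0.04193 × 2.73 × 1279.4 = 146.45 mGal
Simple Bouguer anomaly = -22.39 − (146.45) = -168.84 mGal
Complete Bouguer anomaly = -168.84 + 6.44 = -162.40 mGal

-162.4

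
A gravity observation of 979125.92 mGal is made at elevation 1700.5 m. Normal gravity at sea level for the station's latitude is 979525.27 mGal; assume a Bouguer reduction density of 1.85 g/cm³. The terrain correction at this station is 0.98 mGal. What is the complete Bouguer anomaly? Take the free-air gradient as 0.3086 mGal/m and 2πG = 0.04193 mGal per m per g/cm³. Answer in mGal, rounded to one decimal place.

-5.5

Free-air correction = 0.3086 × 1700.5 = 524.77 mGal
Free-air anomaly = 979125.92 − 979525.27 + (524.77) = 125.42 mGal
Bouguer slab correction = 0.04193 × 1.85 × 1700.5 = 131.91 mGal
Simple Bouguer anomaly = 125.42 − (131.91) = -6.49 mGal
Complete Bouguer anomaly = -6.49 + 0.98 = -5.51 mGal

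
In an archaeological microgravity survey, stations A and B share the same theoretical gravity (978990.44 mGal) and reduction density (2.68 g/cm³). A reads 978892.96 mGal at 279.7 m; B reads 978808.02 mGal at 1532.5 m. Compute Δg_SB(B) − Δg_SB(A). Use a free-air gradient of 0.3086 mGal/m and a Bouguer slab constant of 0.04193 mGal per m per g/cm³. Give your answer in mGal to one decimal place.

160.9

Δg_SB(A) = 978892.96 − 978990.44 + 0.3086×279.7 − 0.04193×2.68×279.7 = -42.60 mGal
Δg_SB(B) = 978808.02 − 978990.44 + 0.3086×1532.5 − 0.04193×2.68×1532.5 = 118.30 mGal
Difference = 118.30 − (-42.60) = 160.90 mGal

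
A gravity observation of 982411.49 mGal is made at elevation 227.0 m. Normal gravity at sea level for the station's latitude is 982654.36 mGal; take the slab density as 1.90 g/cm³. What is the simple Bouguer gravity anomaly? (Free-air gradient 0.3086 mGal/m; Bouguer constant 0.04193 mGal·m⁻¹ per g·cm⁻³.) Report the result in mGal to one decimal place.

Free-air correction = 0.3086 × 227.0 = 70.05 mGal
Free-air anomaly = 982411.49 − 982654.36 + (70.05) = -172.82 mGal
Bouguer slab correction = 0.04193 × 1.90 × 227.0 = 18.08 mGal
Simple Bouguer anomaly = -172.82 − (18.08) = -190.90 mGal

-190.9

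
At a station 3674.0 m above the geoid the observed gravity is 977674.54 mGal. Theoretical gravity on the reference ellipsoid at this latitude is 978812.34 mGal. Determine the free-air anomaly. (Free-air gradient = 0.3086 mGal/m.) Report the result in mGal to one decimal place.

-4.0

Free-air correction = 0.3086 × 3674.0 = 1133.80 mGal
Free-air anomaly = 977674.54 − 978812.34 + (1133.80) = -4.00 mGal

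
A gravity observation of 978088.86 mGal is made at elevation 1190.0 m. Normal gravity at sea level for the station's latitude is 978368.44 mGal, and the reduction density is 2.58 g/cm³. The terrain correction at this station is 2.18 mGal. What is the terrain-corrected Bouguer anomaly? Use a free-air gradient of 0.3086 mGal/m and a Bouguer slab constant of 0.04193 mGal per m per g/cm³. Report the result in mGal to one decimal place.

-38.9

Free-air correction = 0.3086 × 1190.0 = 367.23 mGal
Free-air anomaly = 978088.86 − 978368.44 + (367.23) = 87.65 mGal
Bouguer slab correction = 0.04193 × 2.58 × 1190.0 = 128.73 mGal
Simple Bouguer anomaly = 87.65 − (128.73) = -41.08 mGal
Complete Bouguer anomaly = -41.08 + 2.18 = -38.90 mGal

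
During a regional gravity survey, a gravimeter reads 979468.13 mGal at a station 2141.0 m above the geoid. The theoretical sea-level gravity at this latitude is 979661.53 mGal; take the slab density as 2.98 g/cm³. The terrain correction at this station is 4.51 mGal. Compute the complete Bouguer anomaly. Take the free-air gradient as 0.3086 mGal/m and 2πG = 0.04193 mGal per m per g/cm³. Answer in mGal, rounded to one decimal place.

204.3

Free-air correction = 0.3086 × 2141.0 = 660.71 mGal
Free-air anomaly = 979468.13 − 979661.53 + (660.71) = 467.31 mGal
Bouguer slab correction = 0.04193 × 2.98 × 2141.0 = 267.52 mGal
Simple Bouguer anomaly = 467.31 − (267.52) = 199.79 mGal
Complete Bouguer anomaly = 199.79 + 4.51 = 204.30 mGal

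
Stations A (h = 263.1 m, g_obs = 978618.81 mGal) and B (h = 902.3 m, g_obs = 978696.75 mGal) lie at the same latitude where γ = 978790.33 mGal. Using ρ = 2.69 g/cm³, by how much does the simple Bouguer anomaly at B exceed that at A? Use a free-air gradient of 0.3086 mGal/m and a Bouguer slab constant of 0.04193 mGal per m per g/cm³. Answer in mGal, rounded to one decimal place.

Δg_SB(A) = 978618.81 − 978790.33 + 0.3086×263.1 − 0.04193×2.69×263.1 = -120.00 mGal
Δg_SB(B) = 978696.75 − 978790.33 + 0.3086×902.3 − 0.04193×2.69×902.3 = 83.10 mGal
Difference = 83.10 − (-120.00) = 203.10 mGal

203.1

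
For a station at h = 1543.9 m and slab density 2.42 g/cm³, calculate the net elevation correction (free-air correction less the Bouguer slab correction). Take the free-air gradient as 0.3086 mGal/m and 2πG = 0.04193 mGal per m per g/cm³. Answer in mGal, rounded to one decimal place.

319.8

Combined gradient = 0.3086 − 0.04193 × 2.42 = 0.2071294 mGal/m
Combined elevation correction = 0.2071294 × 1543.9 = 319.8 mGal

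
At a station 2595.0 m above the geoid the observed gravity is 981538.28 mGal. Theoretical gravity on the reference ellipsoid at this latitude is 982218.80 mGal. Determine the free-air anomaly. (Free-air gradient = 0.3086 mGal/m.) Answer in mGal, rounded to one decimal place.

Free-air correction = 0.3086 × 2595.0 = 800.82 mGal
Free-air anomaly = 981538.28 − 982218.80 + (800.82) = 120.30 mGal

120.3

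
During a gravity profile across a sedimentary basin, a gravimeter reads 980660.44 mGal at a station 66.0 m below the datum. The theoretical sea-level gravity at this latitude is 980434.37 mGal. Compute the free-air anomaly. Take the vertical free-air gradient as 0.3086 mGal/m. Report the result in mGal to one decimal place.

205.7

Free-air correction = 0.3086 × -66.0 = -20.37 mGal
Free-air anomaly = 980660.44 − 980434.37 + (-20.37) = 205.70 mGal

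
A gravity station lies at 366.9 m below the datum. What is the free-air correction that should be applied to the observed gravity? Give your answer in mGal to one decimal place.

Free-air correction = 0.3086 × -366.9 = -113.2 mGal

-113.2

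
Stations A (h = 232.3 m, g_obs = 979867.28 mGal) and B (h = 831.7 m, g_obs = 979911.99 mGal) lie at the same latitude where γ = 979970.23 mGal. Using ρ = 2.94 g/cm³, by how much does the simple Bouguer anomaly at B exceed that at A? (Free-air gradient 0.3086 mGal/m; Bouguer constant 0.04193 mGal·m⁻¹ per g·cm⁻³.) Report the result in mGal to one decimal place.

Δg_SB(A) = 979867.28 − 979970.23 + 0.3086×232.3 − 0.04193×2.94×232.3 = -59.90 mGal
Δg_SB(B) = 979911.99 − 979970.23 + 0.3086×831.7 − 0.04193×2.94×831.7 = 95.90 mGal
Difference = 95.90 − (-59.90) = 155.80 mGal

155.8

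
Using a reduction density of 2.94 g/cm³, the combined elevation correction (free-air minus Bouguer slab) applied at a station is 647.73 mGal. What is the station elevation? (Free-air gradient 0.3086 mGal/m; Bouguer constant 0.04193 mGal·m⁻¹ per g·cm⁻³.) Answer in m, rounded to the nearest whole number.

Combined gradient = 0.3086 − 0.04193 × 2.94 = 0.1853258 mGal/m
h = 647.73 / 0.1853258 = 3495.09 m

3495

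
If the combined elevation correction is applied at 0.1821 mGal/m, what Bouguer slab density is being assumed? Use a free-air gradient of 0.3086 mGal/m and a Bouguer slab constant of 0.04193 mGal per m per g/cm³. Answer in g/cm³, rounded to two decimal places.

3.02

0.1821 = 0.3086 − 0.04193 × ρ
ρ = (0.3086 − 0.1821) / 0.04193 = 3.02 g/cm³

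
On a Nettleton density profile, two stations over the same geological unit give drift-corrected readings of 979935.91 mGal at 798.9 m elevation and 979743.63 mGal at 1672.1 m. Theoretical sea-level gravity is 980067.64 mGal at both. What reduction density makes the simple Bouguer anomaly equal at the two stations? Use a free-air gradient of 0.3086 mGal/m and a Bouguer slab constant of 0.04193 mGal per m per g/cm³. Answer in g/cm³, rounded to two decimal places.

Δg_obs = 979743.63 − 979935.91 = -192.28 mGal over Δh = 1672.1 − 798.9 = 873.2 m
Equal Bouguer anomalies ⇒ Δg_obs + (0.3086 − 0.04193ρ)·Δh = 0
0.3086 − 0.04193ρ = −Δg_obs/Δh = 0.22020
ρ = (0.3086 − 0.22020) / 0.04193 = 2.11 g/cm³

2.11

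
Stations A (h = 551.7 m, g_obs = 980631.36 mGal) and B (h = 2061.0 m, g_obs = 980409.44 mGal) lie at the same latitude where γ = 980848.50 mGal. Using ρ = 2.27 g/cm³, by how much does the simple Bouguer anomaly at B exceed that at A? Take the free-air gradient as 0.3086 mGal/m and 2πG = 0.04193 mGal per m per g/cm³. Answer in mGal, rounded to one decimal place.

100.2

Δg_SB(A) = 980631.36 − 980848.50 + 0.3086×551.7 − 0.04193×2.27×551.7 = -99.40 mGal
Δg_SB(B) = 980409.44 − 980848.50 + 0.3086×2061.0 − 0.04193×2.27×2061.0 = 0.80 mGal
Difference = 0.80 − (-99.40) = 100.20 mGal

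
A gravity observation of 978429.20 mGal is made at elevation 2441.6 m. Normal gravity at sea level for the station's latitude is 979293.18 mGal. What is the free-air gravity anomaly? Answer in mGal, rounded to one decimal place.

Free-air correction = 0.3086 × 2441.6 = 753.48 mGal
Free-air anomaly = 978429.20 − 979293.18 + (753.48) = -110.50 mGal

-110.5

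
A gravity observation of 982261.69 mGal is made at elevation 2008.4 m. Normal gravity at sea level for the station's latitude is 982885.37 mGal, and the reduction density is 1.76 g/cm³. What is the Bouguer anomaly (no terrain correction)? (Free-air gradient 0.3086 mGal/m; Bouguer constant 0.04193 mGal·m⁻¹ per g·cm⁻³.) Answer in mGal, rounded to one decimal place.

-152.1

Free-air correction = 0.3086 × 2008.4 = 619.79 mGal
Free-air anomaly = 982261.69 − 982885.37 + (619.79) = -3.89 mGal
Bouguer slab correction = 0.04193 × 1.76 × 2008.4 = 148.21 mGal
Simple Bouguer anomaly = -3.89 − (148.21) = -152.10 mGal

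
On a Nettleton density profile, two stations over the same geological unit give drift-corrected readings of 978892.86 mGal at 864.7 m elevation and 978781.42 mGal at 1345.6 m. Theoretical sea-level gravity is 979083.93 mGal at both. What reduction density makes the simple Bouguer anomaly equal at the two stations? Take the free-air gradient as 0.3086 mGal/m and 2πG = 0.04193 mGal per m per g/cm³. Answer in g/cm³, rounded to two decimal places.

Δg_obs = 978781.42 − 978892.86 = -111.44 mGal over Δh = 1345.6 − 864.7 = 480.9 m
Equal Bouguer anomalies ⇒ Δg_obs + (0.3086 − 0.04193ρ)·Δh = 0
0.3086 − 0.04193ρ = −Δg_obs/Δh = 0.23173
ρ = (0.3086 − 0.23173) / 0.04193 = 1.83 g/cm³

1.83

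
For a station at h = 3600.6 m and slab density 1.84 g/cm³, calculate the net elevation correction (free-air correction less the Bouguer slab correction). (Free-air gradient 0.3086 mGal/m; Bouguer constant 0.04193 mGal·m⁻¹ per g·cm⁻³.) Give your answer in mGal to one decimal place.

Combined gradient = 0.3086 − 0.04193 × 1.84 = 0.2314488 mGal/m
Combined elevation correction = 0.2314488 × 3600.6 = 833.4 mGal

833.4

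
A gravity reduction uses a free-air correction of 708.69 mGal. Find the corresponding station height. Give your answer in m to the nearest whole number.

h = 708.69 / 0.3086 = 2296.47 m

2296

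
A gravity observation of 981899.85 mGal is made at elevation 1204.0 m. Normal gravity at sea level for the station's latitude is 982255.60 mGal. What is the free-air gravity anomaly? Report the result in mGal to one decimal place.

Free-air correction = 0.3086 × 1204.0 = 371.55 mGal
Free-air anomaly = 981899.85 − 982255.60 + (371.55) = 15.80 mGal

15.8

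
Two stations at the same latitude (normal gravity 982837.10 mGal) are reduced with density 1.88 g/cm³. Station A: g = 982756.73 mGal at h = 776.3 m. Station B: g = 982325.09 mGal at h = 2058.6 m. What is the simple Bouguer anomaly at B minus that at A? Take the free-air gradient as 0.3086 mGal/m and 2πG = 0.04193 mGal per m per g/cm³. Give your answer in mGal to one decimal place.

-137.0

Δg_SB(A) = 982756.73 − 982837.10 + 0.3086×776.3 − 0.04193×1.88×776.3 = 98.00 mGal
Δg_SB(B) = 982325.09 − 982837.10 + 0.3086×2058.6 − 0.04193×1.88×2058.6 = -39.00 mGal
Difference = -39.00 − (98.00) = -137.00 mGal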